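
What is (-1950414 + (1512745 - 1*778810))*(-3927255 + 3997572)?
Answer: -85539153843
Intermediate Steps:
(-1950414 + (1512745 - 1*778810))*(-3927255 + 3997572) = (-1950414 + (1512745 - 778810))*70317 = (-1950414 + 733935)*70317 = -1216479*70317 = -85539153843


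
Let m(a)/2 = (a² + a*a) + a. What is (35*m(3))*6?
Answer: 8820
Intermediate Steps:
m(a) = 2*a + 4*a² (m(a) = 2*((a² + a*a) + a) = 2*((a² + a²) + a) = 2*(2*a² + a) = 2*(a + 2*a²) = 2*a + 4*a²)
(35*m(3))*6 = (35*(2*3*(1 + 2*3)))*6 = (35*(2*3*(1 + 6)))*6 = (35*(2*3*7))*6 = (35*42)*6 = 1470*6 = 8820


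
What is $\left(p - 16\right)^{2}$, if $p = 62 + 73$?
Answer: $14161$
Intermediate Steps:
$p = 135$
$\left(p - 16\right)^{2} = \left(135 - 16\right)^{2} = 119^{2} = 14161$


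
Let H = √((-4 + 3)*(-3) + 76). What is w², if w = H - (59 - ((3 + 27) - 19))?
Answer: (48 - √79)² ≈ 1529.7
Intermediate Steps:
H = √79 (H = √(-1*(-3) + 76) = √(3 + 76) = √79 ≈ 8.8882)
w = -48 + √79 (w = √79 - (59 - ((3 + 27) - 19)) = √79 - (59 - (30 - 19)) = √79 - (59 - 1*11) = √79 - (59 - 11) = √79 - 1*48 = √79 - 48 = -48 + √79 ≈ -39.112)
w² = (-48 + √79)²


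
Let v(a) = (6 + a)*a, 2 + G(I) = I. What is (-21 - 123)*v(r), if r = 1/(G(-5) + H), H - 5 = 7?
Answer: -4464/25 ≈ -178.56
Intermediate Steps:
G(I) = -2 + I
H = 12 (H = 5 + 7 = 12)
r = ⅕ (r = 1/((-2 - 5) + 12) = 1/(-7 + 12) = 1/5 = ⅕ ≈ 0.20000)
v(a) = a*(6 + a)
(-21 - 123)*v(r) = (-21 - 123)*((6 + ⅕)/5) = -144*31/(5*5) = -144*31/25 = -4464/25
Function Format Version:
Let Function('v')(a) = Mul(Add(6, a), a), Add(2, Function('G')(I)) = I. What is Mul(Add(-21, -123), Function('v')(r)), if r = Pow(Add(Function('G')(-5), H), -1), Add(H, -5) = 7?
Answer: Rational(-4464, 25) ≈ -178.56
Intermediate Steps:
Function('G')(I) = Add(-2, I)
H = 12 (H = Add(5, 7) = 12)
r = Rational(1, 5) (r = Pow(Add(Add(-2, -5), 12), -1) = Pow(Add(-7, 12), -1) = Pow(5, -1) = Rational(1, 5) ≈ 0.20000)
Function('v')(a) = Mul(a, Add(6, a))
Mul(Add(-21, -123), Function('v')(r)) = Mul(Add(-21, -123), Mul(Rational(1, 5), Add(6, Rational(1, 5)))) = Mul(-144, Mul(Rational(1, 5), Rational(31, 5))) = Mul(-144, Rational(31, 25)) = Rational(-4464, 25)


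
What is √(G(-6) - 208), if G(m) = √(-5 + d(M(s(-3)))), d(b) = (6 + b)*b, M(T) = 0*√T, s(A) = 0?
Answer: √(-208 + I*√5) ≈ 0.07752 + 14.422*I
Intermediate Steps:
M(T) = 0
d(b) = b*(6 + b)
G(m) = I*√5 (G(m) = √(-5 + 0*(6 + 0)) = √(-5 + 0*6) = √(-5 + 0) = √(-5) = I*√5)
√(G(-6) - 208) = √(I*√5 - 208) = √(-208 + I*√5)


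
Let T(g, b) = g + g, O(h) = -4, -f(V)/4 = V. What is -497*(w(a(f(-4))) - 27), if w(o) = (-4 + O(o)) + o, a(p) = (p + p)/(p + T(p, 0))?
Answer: 51191/3 ≈ 17064.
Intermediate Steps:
f(V) = -4*V
T(g, b) = 2*g
a(p) = ⅔ (a(p) = (p + p)/(p + 2*p) = (2*p)/((3*p)) = (2*p)*(1/(3*p)) = ⅔)
w(o) = -8 + o (w(o) = (-4 - 4) + o = -8 + o)
-497*(w(a(f(-4))) - 27) = -497*((-8 + ⅔) - 27) = -497*(-22/3 - 27) = -497*(-103/3) = 51191/3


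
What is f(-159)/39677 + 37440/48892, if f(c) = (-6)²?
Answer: 371816748/484971971 ≈ 0.76668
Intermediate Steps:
f(c) = 36
f(-159)/39677 + 37440/48892 = 36/39677 + 37440/48892 = 36*(1/39677) + 37440*(1/48892) = 36/39677 + 9360/12223 = 371816748/484971971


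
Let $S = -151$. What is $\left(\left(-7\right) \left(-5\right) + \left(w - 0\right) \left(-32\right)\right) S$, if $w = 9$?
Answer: $38203$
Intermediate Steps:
$\left(\left(-7\right) \left(-5\right) + \left(w - 0\right) \left(-32\right)\right) S = \left(\left(-7\right) \left(-5\right) + \left(9 - 0\right) \left(-32\right)\right) \left(-151\right) = \left(35 + \left(9 + 0\right) \left(-32\right)\right) \left(-151\right) = \left(35 + 9 \left(-32\right)\right) \left(-151\right) = \left(35 - 288\right) \left(-151\right) = \left(-253\right) \left(-151\right) = 38203$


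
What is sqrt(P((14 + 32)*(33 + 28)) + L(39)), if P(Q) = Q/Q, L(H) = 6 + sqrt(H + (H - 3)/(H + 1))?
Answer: sqrt(700 + 10*sqrt(3990))/10 ≈ 3.6492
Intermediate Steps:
L(H) = 6 + sqrt(H + (-3 + H)/(1 + H))
P(Q) = 1
sqrt(P((14 + 32)*(33 + 28)) + L(39)) = sqrt(1 + (6 + sqrt((-3 + 39 + 39*(1 + 39))/(1 + 39)))) = sqrt(1 + (6 + sqrt((-3 + 39 + 39*40)/40))) = sqrt(1 + (6 + sqrt((-3 + 39 + 1560)/40))) = sqrt(1 + (6 + sqrt((1/40)*1596))) = sqrt(1 + (6 + sqrt(399/10))) = sqrt(1 + (6 + sqrt(3990)/10)) = sqrt(7 + sqrt(3990)/10)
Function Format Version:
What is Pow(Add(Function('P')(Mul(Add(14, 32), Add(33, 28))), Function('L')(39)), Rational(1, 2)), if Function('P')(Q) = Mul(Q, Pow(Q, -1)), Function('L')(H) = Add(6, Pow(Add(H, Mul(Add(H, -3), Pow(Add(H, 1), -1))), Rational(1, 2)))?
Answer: Mul(Rational(1, 10), Pow(Add(700, Mul(10, Pow(3990, Rational(1, 2)))), Rational(1, 2))) ≈ 3.6492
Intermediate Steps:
Function('L')(H) = Add(6, Pow(Add(H, Mul(Pow(Add(1, H), -1), Add(-3, H))), Rational(1, 2))) (Function('L')(H) = Add(6, Pow(Add(H, Mul(Add(-3, H), Pow(Add(1, H), -1))), Rational(1, 2))) = Add(6, Pow(Add(H, Mul(Pow(Add(1, H), -1), Add(-3, H))), Rational(1, 2))))
Function('P')(Q) = 1
Pow(Add(Function('P')(Mul(Add(14, 32), Add(33, 28))), Function('L')(39)), Rational(1, 2)) = Pow(Add(1, Add(6, Pow(Mul(Pow(Add(1, 39), -1), Add(-3, 39, Mul(39, Add(1, 39)))), Rational(1, 2)))), Rational(1, 2)) = Pow(Add(1, Add(6, Pow(Mul(Pow(40, -1), Add(-3, 39, Mul(39, 40))), Rational(1, 2)))), Rational(1, 2)) = Pow(Add(1, Add(6, Pow(Mul(Rational(1, 40), Add(-3, 39, 1560)), Rational(1, 2)))), Rational(1, 2)) = Pow(Add(1, Add(6, Pow(Mul(Rational(1, 40), 1596), Rational(1, 2)))), Rational(1, 2)) = Pow(Add(1, Add(6, Pow(Rational(399, 10), Rational(1, 2)))), Rational(1, 2)) = Pow(Add(1, Add(6, Mul(Rational(1, 10), Pow(3990, Rational(1, 2))))), Rational(1, 2)) = Pow(Add(7, Mul(Rational(1, 10), Pow(3990, Rational(1, 2)))), Rational(1, 2))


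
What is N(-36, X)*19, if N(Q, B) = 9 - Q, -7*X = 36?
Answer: 855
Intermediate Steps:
X = -36/7 (X = -⅐*36 = -36/7 ≈ -5.1429)
N(-36, X)*19 = (9 - 1*(-36))*19 = (9 + 36)*19 = 45*19 = 855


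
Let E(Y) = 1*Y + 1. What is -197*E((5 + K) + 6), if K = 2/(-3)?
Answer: -6698/3 ≈ -2232.7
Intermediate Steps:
K = -2/3 (K = 2*(-1/3) = -2/3 ≈ -0.66667)
E(Y) = 1 + Y (E(Y) = Y + 1 = 1 + Y)
-197*E((5 + K) + 6) = -197*(1 + ((5 - 2/3) + 6)) = -197*(1 + (13/3 + 6)) = -197*(1 + 31/3) = -197*34/3 = -6698/3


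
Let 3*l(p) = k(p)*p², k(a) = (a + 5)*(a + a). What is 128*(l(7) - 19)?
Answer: 348800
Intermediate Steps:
k(a) = 2*a*(5 + a) (k(a) = (5 + a)*(2*a) = 2*a*(5 + a))
l(p) = 2*p³*(5 + p)/3 (l(p) = ((2*p*(5 + p))*p²)/3 = (2*p³*(5 + p))/3 = 2*p³*(5 + p)/3)
128*(l(7) - 19) = 128*((⅔)*7³*(5 + 7) - 19) = 128*((⅔)*343*12 - 19) = 128*(2744 - 19) = 128*2725 = 348800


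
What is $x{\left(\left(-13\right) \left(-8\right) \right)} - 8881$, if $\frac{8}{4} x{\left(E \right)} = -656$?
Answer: $-9209$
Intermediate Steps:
$x{\left(E \right)} = -328$ ($x{\left(E \right)} = \frac{1}{2} \left(-656\right) = -328$)
$x{\left(\left(-13\right) \left(-8\right) \right)} - 8881 = -328 - 8881 = -9209$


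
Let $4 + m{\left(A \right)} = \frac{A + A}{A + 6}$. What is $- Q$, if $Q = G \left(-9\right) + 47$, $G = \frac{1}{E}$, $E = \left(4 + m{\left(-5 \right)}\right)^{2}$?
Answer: $- \frac{4691}{100} \approx -46.91$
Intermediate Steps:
$m{\left(A \right)} = -4 + \frac{2 A}{6 + A}$ ($m{\left(A \right)} = -4 + \frac{A + A}{A + 6} = -4 + \frac{2 A}{6 + A}$)
$E = 100$ ($E = \left(4 + \frac{2 \left(-12 - -5\right)}{6 - 5}\right)^{2} = \left(4 + \frac{2 \left(-12 + 5\right)}{1}\right)^{2} = \left(4 + 2 \cdot 1 \left(-7\right)\right)^{2} = \left(4 - 14\right)^{2} = \left(-10\right)^{2} = 100$)
$G = \frac{1}{100} \approx 0.01$
$Q = \frac{4691}{100}$ ($Q = \frac{1}{100} \left(-9\right) + 47 = - \frac{9}{100} + 47 = \frac{4691}{100} \approx 46.91$)
$- Q = \left(-1\right) \frac{4691}{100} = - \frac{4691}{100}$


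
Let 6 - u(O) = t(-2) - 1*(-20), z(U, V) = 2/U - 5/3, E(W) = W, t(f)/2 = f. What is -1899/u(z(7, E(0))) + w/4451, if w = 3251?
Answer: 8484959/44510 ≈ 190.63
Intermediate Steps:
t(f) = 2*f
z(U, V) = -5/3 + 2/U (z(U, V) = 2/U - 5*1/3 = 2/U - 5/3 = -5/3 + 2/U)
u(O) = -10 (u(O) = 6 - (2*(-2) - 1*(-20)) = 6 - (-4 + 20) = 6 - 1*16 = 6 - 16 = -10)
-1899/u(z(7, E(0))) + w/4451 = -1899/(-10) + 3251/4451 = -1899*(-1/10) + 3251*(1/4451) = 1899/10 + 3251/4451 = 8484959/44510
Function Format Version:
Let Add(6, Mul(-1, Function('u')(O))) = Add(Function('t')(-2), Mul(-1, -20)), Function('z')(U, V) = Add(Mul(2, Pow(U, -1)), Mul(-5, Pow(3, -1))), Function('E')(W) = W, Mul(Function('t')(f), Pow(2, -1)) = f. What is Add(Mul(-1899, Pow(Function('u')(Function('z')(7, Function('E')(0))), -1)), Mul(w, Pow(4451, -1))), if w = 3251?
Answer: Rational(8484959, 44510) ≈ 190.63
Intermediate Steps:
Function('t')(f) = Mul(2, f)
Function('z')(U, V) = Add(Rational(-5, 3), Mul(2, Pow(U, -1))) (Function('z')(U, V) = Add(Mul(2, Pow(U, -1)), Mul(-5, Rational(1, 3))) = Add(Mul(2, Pow(U, -1)), Rational(-5, 3)) = Add(Rational(-5, 3), Mul(2, Pow(U, -1))))
Function('u')(O) = -10 (Function('u')(O) = Add(6, Mul(-1, Add(Mul(2, -2), Mul(-1, -20)))) = Add(6, Mul(-1, Add(-4, 20))) = Add(6, Mul(-1, 16)) = Add(6, -16) = -10)
Add(Mul(-1899, Pow(Function('u')(Function('z')(7, Function('E')(0))), -1)), Mul(w, Pow(4451, -1))) = Add(Mul(-1899, Pow(-10, -1)), Mul(3251, Pow(4451, -1))) = Add(Mul(-1899, Rational(-1, 10)), Mul(3251, Rational(1, 4451))) = Add(Rational(1899, 10), Rational(3251, 4451)) = Rational(8484959, 44510)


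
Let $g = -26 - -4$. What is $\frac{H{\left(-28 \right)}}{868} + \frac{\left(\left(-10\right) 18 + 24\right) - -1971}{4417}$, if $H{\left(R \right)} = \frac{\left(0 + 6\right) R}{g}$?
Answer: $\frac{632166}{1506197} \approx 0.41971$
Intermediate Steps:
$g = -22$ ($g = -26 + 4 = -22$)
$H{\left(R \right)} = - \frac{3 R}{11}$ ($H{\left(R \right)} = \frac{\left(0 + 6\right) R}{-22} = 6 R \left(- \frac{1}{22}\right) = - \frac{3 R}{11}$)
$\frac{H{\left(-28 \right)}}{868} + \frac{\left(\left(-10\right) 18 + 24\right) - -1971}{4417} = \frac{\left(- \frac{3}{11}\right) \left(-28\right)}{868} + \frac{\left(\left(-10\right) 18 + 24\right) - -1971}{4417} = \frac{84}{11} \cdot \frac{1}{868} + \left(\left(-180 + 24\right) + 1971\right) \frac{1}{4417} = \frac{3}{341} + \left(-156 + 1971\right) \frac{1}{4417} = \frac{3}{341} + 1815 \cdot \frac{1}{4417} = \frac{3}{341} + \frac{1815}{4417} = \frac{632166}{1506197}$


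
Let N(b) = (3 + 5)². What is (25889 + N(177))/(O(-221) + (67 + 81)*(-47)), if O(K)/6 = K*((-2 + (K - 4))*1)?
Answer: 25953/294046 ≈ 0.088262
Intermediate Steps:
N(b) = 64 (N(b) = 8² = 64)
O(K) = 6*K*(-6 + K) (O(K) = 6*(K*((-2 + (K - 4))*1)) = 6*(K*((-2 + (-4 + K))*1)) = 6*(K*((-6 + K)*1)) = 6*(K*(-6 + K)) = 6*K*(-6 + K))
(25889 + N(177))/(O(-221) + (67 + 81)*(-47)) = (25889 + 64)/(6*(-221)*(-6 - 221) + (67 + 81)*(-47)) = 25953/(6*(-221)*(-227) + 148*(-47)) = 25953/(301002 - 6956) = 25953/294046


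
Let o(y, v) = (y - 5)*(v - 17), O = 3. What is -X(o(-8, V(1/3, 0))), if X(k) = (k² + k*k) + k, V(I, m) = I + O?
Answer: -569777/9 ≈ -63309.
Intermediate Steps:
V(I, m) = 3 + I (V(I, m) = I + 3 = 3 + I)
o(y, v) = (-17 + v)*(-5 + y) (o(y, v) = (-5 + y)*(-17 + v) = (-17 + v)*(-5 + y))
X(k) = k + 2*k² (X(k) = (k² + k²) + k = 2*k² + k = k + 2*k²)
-X(o(-8, V(1/3, 0))) = -(85 - 17*(-8) - 5*(3 + 1/3) + (3 + 1/3)*(-8))*(1 + 2*(85 - 17*(-8) - 5*(3 + 1/3) + (3 + 1/3)*(-8))) = -(85 + 136 - 5*(3 + ⅓) + (3 + ⅓)*(-8))*(1 + 2*(85 + 136 - 5*(3 + ⅓) + (3 + ⅓)*(-8))) = -(85 + 136 - 5*10/3 + (10/3)*(-8))*(1 + 2*(85 + 136 - 5*10/3 + (10/3)*(-8))) = -(85 + 136 - 50/3 - 80/3)*(1 + 2*(85 + 136 - 50/3 - 80/3)) = -533*(1 + 2*(533/3))/3 = -533*(1 + 1066/3)/3 = -533*1069/(3*3) = -1*569777/9 = -569777/9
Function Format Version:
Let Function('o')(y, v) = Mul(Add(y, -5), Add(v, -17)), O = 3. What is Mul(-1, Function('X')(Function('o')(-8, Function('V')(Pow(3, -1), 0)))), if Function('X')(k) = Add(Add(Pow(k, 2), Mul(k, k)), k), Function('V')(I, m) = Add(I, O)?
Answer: Rational(-569777, 9) ≈ -63309.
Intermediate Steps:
Function('V')(I, m) = Add(3, I) (Function('V')(I, m) = Add(I, 3) = Add(3, I))
Function('o')(y, v) = Mul(Add(-17, v), Add(-5, y)) (Function('o')(y, v) = Mul(Add(-5, y), Add(-17, v)) = Mul(Add(-17, v), Add(-5, y)))
Function('X')(k) = Add(k, Mul(2, Pow(k, 2))) (Function('X')(k) = Add(Add(Pow(k, 2), Pow(k, 2)), k) = Add(Mul(2, Pow(k, 2)), k) = Add(k, Mul(2, Pow(k, 2))))
Mul(-1, Function('X')(Function('o')(-8, Function('V')(Pow(3, -1), 0)))) = Mul(-1, Mul(Add(85, Mul(-17, -8), Mul(-5, Add(3, Pow(3, -1))), Mul(Add(3, Pow(3, -1)), -8)), Add(1, Mul(2, Add(85, Mul(-17, -8), Mul(-5, Add(3, Pow(3, -1))), Mul(Add(3, Pow(3, -1)), -8)))))) = Mul(-1, Mul(Add(85, 136, Mul(-5, Add(3, Rational(1, 3))), Mul(Add(3, Rational(1, 3)), -8)), Add(1, Mul(2, Add(85, 136, Mul(-5, Add(3, Rational(1, 3))), Mul(Add(3, Rational(1, 3)), -8)))))) = Mul(-1, Mul(Add(85, 136, Mul(-5, Rational(10, 3)), Mul(Rational(10, 3), -8)), Add(1, Mul(2, Add(85, 136, Mul(-5, Rational(10, 3)), Mul(Rational(10, 3), -8)))))) = Mul(-1, Mul(Add(85, 136, Rational(-50, 3), Rational(-80, 3)), Add(1, Mul(2, Add(85, 136, Rational(-50, 3), Rational(-80, 3)))))) = Mul(-1, Mul(Rational(533, 3), Add(1, Mul(2, Rational(533, 3))))) = Mul(-1, Mul(Rational(533, 3), Add(1, Rational(1066, 3)))) = Mul(-1, Mul(Rational(533, 3), Rational(1069, 3))) = Mul(-1, Rational(569777, 9)) = Rational(-569777, 9)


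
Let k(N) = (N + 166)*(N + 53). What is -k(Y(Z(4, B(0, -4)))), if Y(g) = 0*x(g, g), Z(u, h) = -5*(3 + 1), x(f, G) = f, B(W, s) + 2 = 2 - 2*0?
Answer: -8798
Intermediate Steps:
B(W, s) = 0 (B(W, s) = -2 + (2 - 2*0) = -2 + (2 - 1*0) = -2 + (2 + 0) = -2 + 2 = 0)
Z(u, h) = -20 (Z(u, h) = -5*4 = -20)
Y(g) = 0 (Y(g) = 0*g = 0)
k(N) = (53 + N)*(166 + N) (k(N) = (166 + N)*(53 + N) = (53 + N)*(166 + N))
-k(Y(Z(4, B(0, -4)))) = -(8798 + 0**2 + 219*0) = -(8798 + 0 + 0) = -1*8798 = -8798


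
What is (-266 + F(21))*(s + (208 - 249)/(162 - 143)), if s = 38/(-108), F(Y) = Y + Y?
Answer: 288400/513 ≈ 562.18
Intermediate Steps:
F(Y) = 2*Y
s = -19/54 (s = 38*(-1/108) = -19/54 ≈ -0.35185)
(-266 + F(21))*(s + (208 - 249)/(162 - 143)) = (-266 + 2*21)*(-19/54 + (208 - 249)/(162 - 143)) = (-266 + 42)*(-19/54 - 41/19) = -224*(-19/54 - 41*1/19) = -224*(-19/54 - 41/19) = -224*(-2575/1026) = 288400/513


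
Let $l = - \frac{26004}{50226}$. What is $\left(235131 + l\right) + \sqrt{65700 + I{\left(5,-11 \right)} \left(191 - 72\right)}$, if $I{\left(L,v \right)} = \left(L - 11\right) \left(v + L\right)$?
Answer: $\frac{178934297}{761} + 108 \sqrt{6} \approx 2.354 \cdot 10^{5}$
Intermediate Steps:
$l = - \frac{394}{761}$ ($l = \left(-26004\right) \frac{1}{50226} = - \frac{394}{761} \approx -0.51774$)
$I{\left(L,v \right)} = \left(-11 + L\right) \left(L + v\right)$
$\left(235131 + l\right) + \sqrt{65700 + I{\left(5,-11 \right)} \left(191 - 72\right)} = \left(235131 - \frac{394}{761}\right) + \sqrt{65700 + \left(5^{2} - 55 - -121 + 5 \left(-11\right)\right) \left(191 - 72\right)} = \frac{178934297}{761} + \sqrt{65700 + \left(25 - 55 + 121 - 55\right) 119} = \frac{178934297}{761} + \sqrt{65700 + 36 \cdot 119} = \frac{178934297}{761} + \sqrt{65700 + 4284} = \frac{178934297}{761} + \sqrt{69984} = \frac{178934297}{761} + 108 \sqrt{6}$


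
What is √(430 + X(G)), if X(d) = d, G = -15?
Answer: √415 ≈ 20.372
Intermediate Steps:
√(430 + X(G)) = √(430 - 15) = √415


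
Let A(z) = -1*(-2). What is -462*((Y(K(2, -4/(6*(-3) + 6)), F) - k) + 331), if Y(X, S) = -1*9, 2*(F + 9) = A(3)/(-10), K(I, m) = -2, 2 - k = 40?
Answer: -166320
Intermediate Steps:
A(z) = 2
k = -38 (k = 2 - 1*40 = 2 - 40 = -38)
F = -91/10 (F = -9 + (2/(-10))/2 = -9 + (2*(-⅒))/2 = -9 + (½)*(-⅕) = -9 - ⅒ = -91/10 ≈ -9.1000)
Y(X, S) = -9
-462*((Y(K(2, -4/(6*(-3) + 6)), F) - k) + 331) = -462*((-9 - 1*(-38)) + 331) = -462*((-9 + 38) + 331) = -462*(29 + 331) = -462*360 = -166320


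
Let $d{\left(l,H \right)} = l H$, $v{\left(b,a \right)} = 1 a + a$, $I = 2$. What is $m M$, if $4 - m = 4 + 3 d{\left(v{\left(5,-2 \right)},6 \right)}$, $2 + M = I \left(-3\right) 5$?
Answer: $-2304$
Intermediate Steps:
$M = -32$ ($M = -2 + 2 \left(-3\right) 5 = -2 - 30 = -32$)
$v{\left(b,a \right)} = 2 a$ ($v{\left(b,a \right)} = a + a = 2 a$)
$d{\left(l,H \right)} = H l$
$m = 72$ ($m = 4 - \left(4 + 3 \cdot 6 \cdot 2 \left(-2\right)\right) = 4 - \left(4 + 3 \cdot 6 \left(-4\right)\right) = 4 - \left(4 + 3 \left(-24\right)\right) = 4 - \left(4 - 72\right) = 4 - -68 = 4 + 68 = 72$)
$m M = 72 \left(-32\right) = -2304$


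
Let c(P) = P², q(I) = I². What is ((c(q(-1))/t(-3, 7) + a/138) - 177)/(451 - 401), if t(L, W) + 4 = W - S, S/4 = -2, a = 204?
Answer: -22192/6325 ≈ -3.5086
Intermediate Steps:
S = -8 (S = 4*(-2) = -8)
t(L, W) = 4 + W (t(L, W) = -4 + (W - 1*(-8)) = -4 + (W + 8) = -4 + (8 + W) = 4 + W)
((c(q(-1))/t(-3, 7) + a/138) - 177)/(451 - 401) = ((((-1)²)²/(4 + 7) + 204/138) - 177)/(451 - 401) = ((1²/11 + 204*(1/138)) - 177)/50 = ((1*(1/11) + 34/23) - 177)*(1/50) = ((1/11 + 34/23) - 177)*(1/50) = (397/253 - 177)*(1/50) = -44384/253*1/50 = -22192/6325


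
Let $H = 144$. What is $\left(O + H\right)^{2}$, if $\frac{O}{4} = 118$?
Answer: $379456$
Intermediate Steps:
$O = 472$ ($O = 4 \cdot 118 = 472$)
$\left(O + H\right)^{2} = \left(472 + 144\right)^{2} = 616^{2} = 379456$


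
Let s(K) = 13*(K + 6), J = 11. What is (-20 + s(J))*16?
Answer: 3216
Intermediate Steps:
s(K) = 78 + 13*K (s(K) = 13*(6 + K) = 78 + 13*K)
(-20 + s(J))*16 = (-20 + (78 + 13*11))*16 = (-20 + (78 + 143))*16 = (-20 + 221)*16 = 201*16 = 3216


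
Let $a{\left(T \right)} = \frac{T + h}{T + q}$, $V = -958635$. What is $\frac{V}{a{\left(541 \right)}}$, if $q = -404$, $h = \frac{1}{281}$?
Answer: $- \frac{12301523865}{50674} \approx -2.4276 \cdot 10^{5}$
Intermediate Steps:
$h = \frac{1}{281} \approx 0.0035587$
$a{\left(T \right)} = \frac{\frac{1}{281} + T}{-404 + T}$ ($a{\left(T \right)} = \frac{T + \frac{1}{281}}{T - 404} = \frac{\frac{1}{281} + T}{-404 + T}$)
$\frac{V}{a{\left(541 \right)}} = - \frac{958635}{\frac{1}{-404 + 541} \left(\frac{1}{281} + 541\right)} = - \frac{958635}{\frac{1}{137} \cdot \frac{152022}{281}} = - \frac{958635}{\frac{152022}{38497}} = \left(-958635\right) \frac{38497}{152022} = - \frac{12301523865}{50674}$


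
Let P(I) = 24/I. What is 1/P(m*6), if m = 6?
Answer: 3/2 ≈ 1.5000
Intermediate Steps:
1/P(m*6) = 1/(24/((6*6))) = 1/(24/36) = 1/(24*(1/36)) = 1/(⅔) = 3/2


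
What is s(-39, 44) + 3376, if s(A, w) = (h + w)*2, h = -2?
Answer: 3460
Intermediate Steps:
s(A, w) = -4 + 2*w (s(A, w) = (-2 + w)*2 = -4 + 2*w)
s(-39, 44) + 3376 = (-4 + 2*44) + 3376 = (-4 + 88) + 3376 = 84 + 3376 = 3460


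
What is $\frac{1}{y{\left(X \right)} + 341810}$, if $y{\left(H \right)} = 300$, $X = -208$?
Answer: $\frac{1}{342110} \approx 2.923 \cdot 10^{-6}$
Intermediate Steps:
$\frac{1}{y{\left(X \right)} + 341810} = \frac{1}{300 + 341810} = \frac{1}{342110}$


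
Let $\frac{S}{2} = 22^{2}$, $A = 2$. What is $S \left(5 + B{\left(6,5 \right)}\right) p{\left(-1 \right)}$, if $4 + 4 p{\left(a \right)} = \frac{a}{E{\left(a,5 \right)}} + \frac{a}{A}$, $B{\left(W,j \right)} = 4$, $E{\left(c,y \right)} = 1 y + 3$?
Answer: $- \frac{40293}{4} \approx -10073.0$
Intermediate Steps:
$E{\left(c,y \right)} = 3 + y$ ($E{\left(c,y \right)} = y + 3 = 3 + y$)
$S = 968$ ($S = 2 \cdot 22^{2} = 2 \cdot 484 = 968$)
$p{\left(a \right)} = -1 + \frac{5 a}{32}$ ($p{\left(a \right)} = -1 + \frac{\frac{a}{3 + 5} + \frac{a}{2}}{4} = -1 + \frac{\frac{a}{8} + a \frac{1}{2}}{4} = -1 + \frac{a \frac{1}{8} + \frac{a}{2}}{4} = -1 + \frac{\frac{a}{8} + \frac{a}{2}}{4} = -1 + \frac{\frac{5}{8} a}{4} = -1 + \frac{5 a}{32}$)
$S \left(5 + B{\left(6,5 \right)}\right) p{\left(-1 \right)} = 968 \left(5 + 4\right) \left(-1 + \frac{5}{32} \left(-1\right)\right) = 968 \cdot 9 \left(-1 - \frac{5}{32}\right) = 968 \cdot 9 \left(- \frac{37}{32}\right) = 968 \left(- \frac{333}{32}\right) = - \frac{40293}{4}$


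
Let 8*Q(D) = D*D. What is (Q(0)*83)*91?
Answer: 0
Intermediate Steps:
Q(D) = D²/8 (Q(D) = (D*D)/8 = D²/8)
(Q(0)*83)*91 = (((⅛)*0²)*83)*91 = (((⅛)*0)*83)*91 = (0*83)*91 = 0*91 = 0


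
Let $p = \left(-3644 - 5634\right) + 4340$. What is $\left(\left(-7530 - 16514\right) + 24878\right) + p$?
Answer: $-4104$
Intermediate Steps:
$p = -4938$ ($p = -9278 + 4340 = -4938$)
$\left(\left(-7530 - 16514\right) + 24878\right) + p = \left(\left(-7530 - 16514\right) + 24878\right) - 4938 = \left(-24044 + 24878\right) - 4938 = 834 - 4938 = -4104$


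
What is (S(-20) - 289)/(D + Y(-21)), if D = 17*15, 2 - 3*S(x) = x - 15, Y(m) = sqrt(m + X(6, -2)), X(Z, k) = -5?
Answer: -70550/65051 + 830*I*sqrt(26)/195153 ≈ -1.0845 + 0.021686*I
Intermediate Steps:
Y(m) = sqrt(-5 + m) (Y(m) = sqrt(m - 5) = sqrt(-5 + m))
S(x) = 17/3 - x/3 (S(x) = 2/3 - (x - 15)/3 = 2/3 - (-15 + x)/3 = 2/3 + (5 - x/3) = 17/3 - x/3)
D = 255
(S(-20) - 289)/(D + Y(-21)) = ((17/3 - 1/3*(-20)) - 289)/(255 + sqrt(-5 - 21)) = ((17/3 + 20/3) - 289)/(255 + sqrt(-26)) = (37/3 - 289)/(255 + I*sqrt(26)) = -830/(3*(255 + I*sqrt(26)))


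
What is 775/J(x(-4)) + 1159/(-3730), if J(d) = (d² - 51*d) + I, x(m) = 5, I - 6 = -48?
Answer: -1602999/507280 ≈ -3.1600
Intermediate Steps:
I = -42 (I = 6 - 48 = -42)
J(d) = -42 + d² - 51*d (J(d) = (d² - 51*d) - 42 = -42 + d² - 51*d)
775/J(x(-4)) + 1159/(-3730) = 775/(-42 + 5² - 51*5) + 1159/(-3730) = 775/(-42 + 25 - 255) + 1159*(-1/3730) = 775/(-272) - 1159/3730 = 775*(-1/272) - 1159/3730 = -775/272 - 1159/3730 = -1602999/507280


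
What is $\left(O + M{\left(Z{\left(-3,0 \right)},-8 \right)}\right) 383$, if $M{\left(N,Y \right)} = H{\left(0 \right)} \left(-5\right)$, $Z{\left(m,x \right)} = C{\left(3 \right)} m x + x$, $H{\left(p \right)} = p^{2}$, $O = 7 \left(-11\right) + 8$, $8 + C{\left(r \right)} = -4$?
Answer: $-26427$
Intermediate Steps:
$C{\left(r \right)} = -12$ ($C{\left(r \right)} = -8 - 4 = -12$)
$O = -69$ ($O = -77 + 8 = -69$)
$Z{\left(m,x \right)} = x - 12 m x$ ($Z{\left(m,x \right)} = - 12 m x + x = x - 12 m x$)
$M{\left(N,Y \right)} = 0$ ($M{\left(N,Y \right)} = 0^{2} \left(-5\right) = 0 \left(-5\right) = 0$)
$\left(O + M{\left(Z{\left(-3,0 \right)},-8 \right)}\right) 383 = \left(-69 + 0\right) 383 = \left(-69\right) 383 = -26427$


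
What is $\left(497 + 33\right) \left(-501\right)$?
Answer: $-265530$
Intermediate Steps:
$\left(497 + 33\right) \left(-501\right) = 530 \left(-501\right) = -265530$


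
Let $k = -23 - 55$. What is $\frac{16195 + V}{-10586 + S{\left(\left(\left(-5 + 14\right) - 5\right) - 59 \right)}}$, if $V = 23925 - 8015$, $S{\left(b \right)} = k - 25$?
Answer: $- \frac{32105}{10689} \approx -3.0036$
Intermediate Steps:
$k = -78$ ($k = -23 - 55 = -78$)
$S{\left(b \right)} = -103$ ($S{\left(b \right)} = -78 - 25 = -103$)
$V = 15910$
$\frac{16195 + V}{-10586 + S{\left(\left(\left(-5 + 14\right) - 5\right) - 59 \right)}} = \frac{16195 + 15910}{-10586 - 103} = \frac{32105}{-10689} = 32105 \left(- \frac{1}{10689}\right) = - \frac{32105}{10689}$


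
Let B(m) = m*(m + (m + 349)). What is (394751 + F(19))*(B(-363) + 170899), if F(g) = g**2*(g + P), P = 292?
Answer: 156036020500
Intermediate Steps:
B(m) = m*(349 + 2*m) (B(m) = m*(m + (349 + m)) = m*(349 + 2*m))
F(g) = g**2*(292 + g) (F(g) = g**2*(g + 292) = g**2*(292 + g))
(394751 + F(19))*(B(-363) + 170899) = (394751 + 19**2*(292 + 19))*(-363*(349 + 2*(-363)) + 170899) = (394751 + 361*311)*(-363*(349 - 726) + 170899) = (394751 + 112271)*(-363*(-377) + 170899) = 507022*(136851 + 170899) = 507022*307750 = 156036020500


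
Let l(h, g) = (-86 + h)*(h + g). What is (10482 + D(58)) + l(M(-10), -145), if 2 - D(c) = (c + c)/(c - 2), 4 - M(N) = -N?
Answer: 341235/14 ≈ 24374.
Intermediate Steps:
M(N) = 4 + N (M(N) = 4 - (-1)*N = 4 + N)
l(h, g) = (-86 + h)*(g + h)
D(c) = 2 - 2*c/(-2 + c) (D(c) = 2 - (c + c)/(c - 2) = 2 - 2*c/(-2 + c))
(10482 + D(58)) + l(M(-10), -145) = (10482 - 4/(-2 + 58)) + ((4 - 10)² - 86*(-145) - 86*(4 - 10) - 145*(4 - 10)) = (10482 - 4/56) + ((-6)² + 12470 - 86*(-6) - 145*(-6)) = (10482 - 4*1/56) + (36 + 12470 + 516 + 870) = (10482 - 1/14) + 13892 = 146747/14 + 13892 = 341235/14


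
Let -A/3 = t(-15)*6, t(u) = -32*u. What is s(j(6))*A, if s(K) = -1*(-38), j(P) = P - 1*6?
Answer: -328320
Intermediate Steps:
j(P) = -6 + P (j(P) = P - 6 = -6 + P)
s(K) = 38
A = -8640 (A = -3*(-32*(-15))*6 = -1440*6 = -3*2880 = -8640)
s(j(6))*A = 38*(-8640) = -328320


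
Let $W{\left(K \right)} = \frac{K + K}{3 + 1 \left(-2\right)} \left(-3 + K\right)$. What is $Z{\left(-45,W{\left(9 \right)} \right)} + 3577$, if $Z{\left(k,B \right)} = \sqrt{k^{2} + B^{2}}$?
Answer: $3694$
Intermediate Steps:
$W{\left(K \right)} = 2 K \left(-3 + K\right)$ ($W{\left(K \right)} = \frac{2 K}{3 - 2} \left(-3 + K\right) = \frac{2 K}{1} \left(-3 + K\right) = 2 K 1 \left(-3 + K\right) = 2 K \left(-3 + K\right)$)
$Z{\left(k,B \right)} = \sqrt{B^{2} + k^{2}}$
$Z{\left(-45,W{\left(9 \right)} \right)} + 3577 = \sqrt{\left(2 \cdot 9 \left(-3 + 9\right)\right)^{2} + \left(-45\right)^{2}} + 3577 = \sqrt{\left(2 \cdot 9 \cdot 6\right)^{2} + 2025} + 3577 = \sqrt{108^{2} + 2025} + 3577 = \sqrt{11664 + 2025} + 3577 = \sqrt{13689} + 3577 = 117 + 3577 = 3694$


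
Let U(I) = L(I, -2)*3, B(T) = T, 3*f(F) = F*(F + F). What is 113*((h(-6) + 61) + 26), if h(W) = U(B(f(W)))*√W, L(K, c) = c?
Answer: 9831 - 678*I*√6 ≈ 9831.0 - 1660.8*I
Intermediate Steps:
f(F) = 2*F²/3 (f(F) = (F*(F + F))/3 = (F*(2*F))/3 = (2*F²)/3 = 2*F²/3)
U(I) = -6 (U(I) = -2*3 = -6)
h(W) = -6*√W
113*((h(-6) + 61) + 26) = 113*((-6*I*√6 + 61) + 26) = 113*((61 - 6*I*√6) + 26) = 113*(87 - 6*I*√6) = 9831 - 678*I*√6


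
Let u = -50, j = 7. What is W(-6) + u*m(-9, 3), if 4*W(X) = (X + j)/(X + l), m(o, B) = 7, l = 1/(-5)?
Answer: -43405/124 ≈ -350.04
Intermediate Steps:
l = -⅕ ≈ -0.20000
W(X) = (7 + X)/(4*(-⅕ + X)) (W(X) = ((X + 7)/(X - ⅕))/4 = ((7 + X)/(-⅕ + X))/4 = (7 + X)/(4*(-⅕ + X)))
W(-6) + u*m(-9, 3) = 5*(7 - 6)/(4*(-1 + 5*(-6))) - 50*7 = (5/4)*1/(-1 - 30) - 350 = (5/4)*1/(-31) - 350 = (5/4)*(-1/31)*1 - 350 = -5/124 - 350 = -43405/124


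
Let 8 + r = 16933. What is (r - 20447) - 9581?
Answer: -13103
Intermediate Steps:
r = 16925 (r = -8 + 16933 = 16925)
(r - 20447) - 9581 = (16925 - 20447) - 9581 = -3522 - 9581 = -13103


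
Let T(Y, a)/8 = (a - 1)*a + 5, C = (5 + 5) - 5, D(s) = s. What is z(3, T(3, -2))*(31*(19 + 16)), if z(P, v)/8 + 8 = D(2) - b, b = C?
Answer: -95480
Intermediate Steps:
C = 5 (C = 10 - 5 = 5)
b = 5
T(Y, a) = 40 + 8*a*(-1 + a) (T(Y, a) = 8*((a - 1)*a + 5) = 8*((-1 + a)*a + 5) = 8*(a*(-1 + a) + 5) = 8*(5 + a*(-1 + a)) = 40 + 8*a*(-1 + a))
z(P, v) = -88 (z(P, v) = -64 + 8*(2 - 1*5) = -64 + 8*(2 - 5) = -64 + 8*(-3) = -64 - 24 = -88)
z(3, T(3, -2))*(31*(19 + 16)) = -2728*(19 + 16) = -2728*35 = -88*1085 = -95480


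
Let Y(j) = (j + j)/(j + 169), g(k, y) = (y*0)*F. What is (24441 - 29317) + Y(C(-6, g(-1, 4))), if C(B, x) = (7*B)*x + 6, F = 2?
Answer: -853288/175 ≈ -4875.9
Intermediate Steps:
g(k, y) = 0 (g(k, y) = (y*0)*2 = 0*2 = 0)
C(B, x) = 6 + 7*B*x (C(B, x) = 7*B*x + 6 = 6 + 7*B*x)
Y(j) = 2*j/(169 + j) (Y(j) = (2*j)/(169 + j) = 2*j/(169 + j))
(24441 - 29317) + Y(C(-6, g(-1, 4))) = (24441 - 29317) + 2*(6 + 7*(-6)*0)/(169 + (6 + 7*(-6)*0)) = -4876 + 2*(6 + 0)/(169 + (6 + 0)) = -4876 + 2*6/(169 + 6) = -4876 + 2*6/175 = -4876 + 2*6*(1/175) = -4876 + 12/175 = -853288/175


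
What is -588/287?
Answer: -84/41 ≈ -2.0488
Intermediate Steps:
-588/287 = -7*12/41 = -84/41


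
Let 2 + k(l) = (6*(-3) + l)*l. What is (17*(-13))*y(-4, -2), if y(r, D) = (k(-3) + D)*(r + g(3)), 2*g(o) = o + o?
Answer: 13039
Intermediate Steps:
g(o) = o (g(o) = (o + o)/2 = (2*o)/2 = o)
k(l) = -2 + l*(-18 + l) (k(l) = -2 + (6*(-3) + l)*l = -2 + (-18 + l)*l = -2 + l*(-18 + l))
y(r, D) = (3 + r)*(61 + D) (y(r, D) = ((-2 + (-3)**2 - 18*(-3)) + D)*(r + 3) = ((-2 + 9 + 54) + D)*(3 + r) = (61 + D)*(3 + r) = (3 + r)*(61 + D))
(17*(-13))*y(-4, -2) = (17*(-13))*(183 + 3*(-2) + 61*(-4) - 2*(-4)) = -221*(183 - 6 - 244 + 8) = -221*(-59) = 13039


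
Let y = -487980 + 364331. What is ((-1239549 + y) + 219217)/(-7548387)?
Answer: 381327/2516129 ≈ 0.15155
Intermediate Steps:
y = -123649
((-1239549 + y) + 219217)/(-7548387) = ((-1239549 - 123649) + 219217)/(-7548387) = (-1363198 + 219217)*(-1/7548387) = -1143981*(-1/7548387) = 381327/2516129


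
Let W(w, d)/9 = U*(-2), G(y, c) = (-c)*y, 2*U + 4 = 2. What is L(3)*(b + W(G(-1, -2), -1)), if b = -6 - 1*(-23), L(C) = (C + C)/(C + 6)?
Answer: 70/3 ≈ 23.333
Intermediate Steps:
U = -1 (U = -2 + (½)*2 = -2 + 1 = -1)
G(y, c) = -c*y
W(w, d) = 18 (W(w, d) = 9*(-1*(-2)) = 9*2 = 18)
L(C) = 2*C/(6 + C) (L(C) = (2*C)/(6 + C) = 2*C/(6 + C))
b = 17 (b = -6 + 23 = 17)
L(3)*(b + W(G(-1, -2), -1)) = (2*3/(6 + 3))*(17 + 18) = (2*3/9)*35 = (2*3*(⅑))*35 = (⅔)*35 = 70/3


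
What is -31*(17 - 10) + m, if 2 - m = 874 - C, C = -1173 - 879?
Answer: -3141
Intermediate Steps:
C = -2052
m = -2924 (m = 2 - (874 - 1*(-2052)) = 2 - (874 + 2052) = 2 - 1*2926 = 2 - 2926 = -2924)
-31*(17 - 10) + m = -31*(17 - 10) - 2924 = -31*7 - 2924 = -217 - 2924 = -3141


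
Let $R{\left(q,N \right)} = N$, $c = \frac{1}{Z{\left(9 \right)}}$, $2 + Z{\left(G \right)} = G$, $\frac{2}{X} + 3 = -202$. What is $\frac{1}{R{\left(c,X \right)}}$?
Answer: $- \frac{205}{2} \approx -102.5$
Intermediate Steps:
$X = - \frac{2}{205}$ ($X = \frac{2}{-3 - 202} = \frac{2}{-205} = 2 \left(- \frac{1}{205}\right) = - \frac{2}{205} \approx -0.0097561$)
$Z{\left(G \right)} = -2 + G$
$c = \frac{1}{7}$ ($c = \frac{1}{-2 + 9} = \frac{1}{7} \approx 0.14286$)
$\frac{1}{R{\left(c,X \right)}} = \frac{1}{- \frac{2}{205}} = - \frac{205}{2}$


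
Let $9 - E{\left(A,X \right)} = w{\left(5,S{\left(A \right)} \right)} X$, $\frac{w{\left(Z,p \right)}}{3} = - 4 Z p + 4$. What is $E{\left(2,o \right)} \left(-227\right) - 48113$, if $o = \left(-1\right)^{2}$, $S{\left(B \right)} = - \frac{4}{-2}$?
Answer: $-74672$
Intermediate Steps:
$S{\left(B \right)} = 2$ ($S{\left(B \right)} = \left(-4\right) \left(- \frac{1}{2}\right) = 2$)
$o = 1$
$w{\left(Z,p \right)} = 12 - 12 Z p$ ($w{\left(Z,p \right)} = 3 \left(- 4 Z p + 4\right) = 3 \left(4 - 4 Z p\right) = 12 - 12 Z p$)
$E{\left(A,X \right)} = 9 + 108 X$ ($E{\left(A,X \right)} = 9 - \left(12 - 60 \cdot 2\right) X = 9 - \left(12 - 120\right) X = 9 - - 108 X = 9 + 108 X$)
$E{\left(2,o \right)} \left(-227\right) - 48113 = \left(9 + 108 \cdot 1\right) \left(-227\right) - 48113 = \left(9 + 108\right) \left(-227\right) - 48113 = 117 \left(-227\right) - 48113 = -26559 - 48113 = -74672$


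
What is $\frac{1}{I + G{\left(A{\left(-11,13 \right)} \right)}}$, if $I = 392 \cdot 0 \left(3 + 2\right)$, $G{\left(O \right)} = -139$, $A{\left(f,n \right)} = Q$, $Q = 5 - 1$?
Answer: $- \frac{1}{139} \approx -0.0071942$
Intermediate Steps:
$Q = 4$
$A{\left(f,n \right)} = 4$
$I = 0$ ($I = 392 \cdot 0 \cdot 5 = 392 \cdot 0 = 0$)
$\frac{1}{I + G{\left(A{\left(-11,13 \right)} \right)}} = \frac{1}{0 - 139} = \frac{1}{-139} = - \frac{1}{139}$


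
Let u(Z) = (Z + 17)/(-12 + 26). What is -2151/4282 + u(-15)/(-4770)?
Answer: -17956543/35743995 ≈ -0.50237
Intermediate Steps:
u(Z) = 17/14 + Z/14 (u(Z) = (17 + Z)/14 = (17 + Z)*(1/14) = 17/14 + Z/14)
-2151/4282 + u(-15)/(-4770) = -2151/4282 + (17/14 + (1/14)*(-15))/(-4770) = -2151*1/4282 + (17/14 - 15/14)*(-1/4770) = -2151/4282 + (⅐)*(-1/4770) = -2151/4282 - 1/33390 = -17956543/35743995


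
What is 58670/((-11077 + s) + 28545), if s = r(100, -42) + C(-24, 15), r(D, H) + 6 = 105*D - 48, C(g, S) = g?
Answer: 5867/2789 ≈ 2.1036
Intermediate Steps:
r(D, H) = -54 + 105*D (r(D, H) = -6 + (105*D - 48) = -6 + (-48 + 105*D) = -54 + 105*D)
s = 10422 (s = (-54 + 105*100) - 24 = (-54 + 10500) - 24 = 10446 - 24 = 10422)
58670/((-11077 + s) + 28545) = 58670/((-11077 + 10422) + 28545) = 58670/(-655 + 28545) = 58670/27890 = 58670*(1/27890) = 5867/2789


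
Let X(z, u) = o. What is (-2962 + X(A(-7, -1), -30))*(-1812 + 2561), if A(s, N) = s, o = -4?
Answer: -2221534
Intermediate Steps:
X(z, u) = -4
(-2962 + X(A(-7, -1), -30))*(-1812 + 2561) = (-2962 - 4)*(-1812 + 2561) = -2966*749 = -2221534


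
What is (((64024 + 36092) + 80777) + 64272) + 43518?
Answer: 288683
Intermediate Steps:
(((64024 + 36092) + 80777) + 64272) + 43518 = ((100116 + 80777) + 64272) + 43518 = (180893 + 64272) + 43518 = 245165 + 43518 = 288683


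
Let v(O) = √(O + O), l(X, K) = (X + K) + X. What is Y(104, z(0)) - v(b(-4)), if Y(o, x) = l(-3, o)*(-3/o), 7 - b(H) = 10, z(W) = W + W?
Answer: -147/52 - I*√6 ≈ -2.8269 - 2.4495*I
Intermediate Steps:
z(W) = 2*W
b(H) = -3 (b(H) = 7 - 1*10 = 7 - 10 = -3)
l(X, K) = K + 2*X (l(X, K) = (K + X) + X = K + 2*X)
Y(o, x) = -3*(-6 + o)/o (Y(o, x) = (o + 2*(-3))*(-3/o) = (o - 6)*(-3/o) = (-6 + o)*(-3/o) = -3*(-6 + o)/o)
v(O) = √2*√O (v(O) = √(2*O) = √2*√O)
Y(104, z(0)) - v(b(-4)) = (-3 + 18/104) - √2*√(-3) = (-3 + 18*(1/104)) - √2*I*√3 = (-3 + 9/52) - I*√6 = -147/52 - I*√6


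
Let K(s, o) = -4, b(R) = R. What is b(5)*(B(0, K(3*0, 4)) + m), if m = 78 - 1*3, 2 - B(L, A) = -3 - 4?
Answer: 420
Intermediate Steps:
B(L, A) = 9 (B(L, A) = 2 - (-3 - 4) = 2 - 1*(-7) = 2 + 7 = 9)
m = 75 (m = 78 - 3 = 75)
b(5)*(B(0, K(3*0, 4)) + m) = 5*(9 + 75) = 5*84 = 420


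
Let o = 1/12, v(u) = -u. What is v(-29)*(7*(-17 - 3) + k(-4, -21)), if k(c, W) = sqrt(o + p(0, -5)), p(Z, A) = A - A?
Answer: -4060 + 29*sqrt(3)/6 ≈ -4051.6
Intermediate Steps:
p(Z, A) = 0
o = 1/12 ≈ 0.083333
k(c, W) = sqrt(3)/6 (k(c, W) = sqrt(1/12 + 0) = sqrt(1/12) = sqrt(3)/6)
v(-29)*(7*(-17 - 3) + k(-4, -21)) = (-1*(-29))*(7*(-17 - 3) + sqrt(3)/6) = 29*(7*(-20) + sqrt(3)/6) = 29*(-140 + sqrt(3)/6) = -4060 + 29*sqrt(3)/6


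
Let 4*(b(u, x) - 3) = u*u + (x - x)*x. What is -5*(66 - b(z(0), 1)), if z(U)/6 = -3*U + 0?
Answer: -315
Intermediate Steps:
z(U) = -18*U (z(U) = 6*(-3*U + 0) = 6*(-3*U) = -18*U)
b(u, x) = 3 + u²/4 (b(u, x) = 3 + (u*u + (x - x)*x)/4 = 3 + (u² + 0*x)/4 = 3 + (u² + 0)/4 = 3 + u²/4)
-5*(66 - b(z(0), 1)) = -5*(66 - (3 + (-18*0)²/4)) = -5*(66 - (3 + (¼)*0²)) = -5*(66 - (3 + (¼)*0)) = -5*(66 - (3 + 0)) = -5*(66 - 1*3) = -5*(66 - 3) = -5*63 = -315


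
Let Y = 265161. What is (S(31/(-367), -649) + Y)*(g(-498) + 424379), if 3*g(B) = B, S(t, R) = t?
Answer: 41281887637928/367 ≈ 1.1248e+11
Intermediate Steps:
g(B) = B/3
(S(31/(-367), -649) + Y)*(g(-498) + 424379) = (31/(-367) + 265161)*((⅓)*(-498) + 424379) = (31*(-1/367) + 265161)*(-166 + 424379) = (-31/367 + 265161)*424213 = (97314056/367)*424213 = 41281887637928/367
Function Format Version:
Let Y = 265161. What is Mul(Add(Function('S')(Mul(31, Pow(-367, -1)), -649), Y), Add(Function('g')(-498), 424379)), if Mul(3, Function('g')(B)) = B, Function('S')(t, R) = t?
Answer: Rational(41281887637928, 367) ≈ 1.1248e+11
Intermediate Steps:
Function('g')(B) = Mul(Rational(1, 3), B)
Mul(Add(Function('S')(Mul(31, Pow(-367, -1)), -649), Y), Add(Function('g')(-498), 424379)) = Mul(Add(Mul(31, Pow(-367, -1)), 265161), Add(Mul(Rational(1, 3), -498), 424379)) = Mul(Add(Mul(31, Rational(-1, 367)), 265161), Add(-166, 424379)) = Mul(Add(Rational(-31, 367), 265161), 424213) = Mul(Rational(97314056, 367), 424213) = Rational(41281887637928, 367)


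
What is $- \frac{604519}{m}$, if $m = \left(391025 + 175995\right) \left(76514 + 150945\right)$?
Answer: $- \frac{604519}{128973802180} \approx -4.6871 \cdot 10^{-6}$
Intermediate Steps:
$m = 128973802180$ ($m = 567020 \cdot 227459 = 128973802180$)
$- \frac{604519}{m} = - \frac{604519}{128973802180}$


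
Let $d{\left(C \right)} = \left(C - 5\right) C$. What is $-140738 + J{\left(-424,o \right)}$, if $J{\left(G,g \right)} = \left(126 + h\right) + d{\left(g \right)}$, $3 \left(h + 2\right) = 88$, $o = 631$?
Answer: $\frac{763264}{3} \approx 2.5442 \cdot 10^{5}$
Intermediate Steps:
$h = \frac{82}{3}$ ($h = -2 + \frac{1}{3} \cdot 88 = -2 + \frac{88}{3} = \frac{82}{3} \approx 27.333$)
$d{\left(C \right)} = C \left(-5 + C\right)$ ($d{\left(C \right)} = \left(-5 + C\right) C = C \left(-5 + C\right)$)
$J{\left(G,g \right)} = \frac{460}{3} + g \left(-5 + g\right)$ ($J{\left(G,g \right)} = \left(126 + \frac{82}{3}\right) + g \left(-5 + g\right) = \frac{460}{3} + g \left(-5 + g\right)$)
$-140738 + J{\left(-424,o \right)} = -140738 + \left(\frac{460}{3} + 631 \left(-5 + 631\right)\right) = -140738 + \left(\frac{460}{3} + 631 \cdot 626\right) = -140738 + \left(\frac{460}{3} + 395006\right) = -140738 + \frac{1185478}{3} = \frac{763264}{3}$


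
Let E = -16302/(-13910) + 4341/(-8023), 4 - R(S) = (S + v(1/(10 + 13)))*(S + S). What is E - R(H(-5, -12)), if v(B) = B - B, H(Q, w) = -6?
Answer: 294584726/4292305 ≈ 68.631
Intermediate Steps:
v(B) = 0
R(S) = 4 - 2*S**2 (R(S) = 4 - (S + 0)*(S + S) = 4 - S*2*S = 4 - 2*S**2)
E = 2707986/4292305 (E = -16302*(-1/13910) + 4341*(-1/8023) = 627/535 - 4341/8023 = 2707986/4292305 ≈ 0.63089)
E - R(H(-5, -12)) = 2707986/4292305 - (4 - 2*(-6)**2) = 2707986/4292305 - (4 - 2*36) = 2707986/4292305 - (4 - 72) = 2707986/4292305 - 1*(-68) = 2707986/4292305 + 68 = 294584726/4292305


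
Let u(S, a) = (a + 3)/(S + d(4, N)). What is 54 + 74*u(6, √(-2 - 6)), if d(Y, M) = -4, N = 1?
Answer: 165 + 74*I*√2 ≈ 165.0 + 104.65*I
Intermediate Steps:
u(S, a) = (3 + a)/(-4 + S) (u(S, a) = (a + 3)/(S - 4) = (3 + a)/(-4 + S))
54 + 74*u(6, √(-2 - 6)) = 54 + 74*((3 + √(-2 - 6))/(-4 + 6)) = 54 + 74*((3 + √(-8))/2) = 54 + 74*((3 + 2*I*√2)/2) = 54 + 74*(3/2 + I*√2) = 54 + (111 + 74*I*√2) = 165 + 74*I*√2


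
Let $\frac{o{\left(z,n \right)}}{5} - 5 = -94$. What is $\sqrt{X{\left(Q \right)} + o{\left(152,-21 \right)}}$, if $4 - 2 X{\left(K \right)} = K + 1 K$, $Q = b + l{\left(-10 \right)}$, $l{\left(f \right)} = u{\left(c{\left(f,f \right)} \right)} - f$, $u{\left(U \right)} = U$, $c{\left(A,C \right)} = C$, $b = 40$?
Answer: $i \sqrt{483} \approx 21.977 i$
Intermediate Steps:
$o{\left(z,n \right)} = -445$ ($o{\left(z,n \right)} = 25 + 5 \left(-94\right) = 25 - 470 = -445$)
$l{\left(f \right)} = 0$ ($l{\left(f \right)} = f - f = 0$)
$Q = 40$ ($Q = 40 + 0 = 40$)
$X{\left(K \right)} = 2 - K$ ($X{\left(K \right)} = 2 - \frac{K + 1 K}{2} = 2 - \frac{K + K}{2} = 2 - \frac{2 K}{2} = 2 - K$)
$\sqrt{X{\left(Q \right)} + o{\left(152,-21 \right)}} = \sqrt{\left(2 - 40\right) - 445} = \sqrt{-38 - 445} = \sqrt{-483} = i \sqrt{483}$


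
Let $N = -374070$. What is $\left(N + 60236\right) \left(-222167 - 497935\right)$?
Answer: $225992491068$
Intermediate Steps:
$\left(N + 60236\right) \left(-222167 - 497935\right) = \left(-374070 + 60236\right) \left(-222167 - 497935\right) = \left(-313834\right) \left(-720102\right) = 225992491068$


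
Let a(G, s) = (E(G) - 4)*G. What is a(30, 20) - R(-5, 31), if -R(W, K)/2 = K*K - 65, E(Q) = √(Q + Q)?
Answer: 1672 + 60*√15 ≈ 1904.4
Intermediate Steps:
E(Q) = √2*√Q (E(Q) = √(2*Q) = √2*√Q)
a(G, s) = G*(-4 + √2*√G) (a(G, s) = (√2*√G - 4)*G = (-4 + √2*√G)*G = G*(-4 + √2*√G))
R(W, K) = 130 - 2*K² (R(W, K) = -2*(K*K - 65) = -2*(K² - 65) = -2*(-65 + K²) = 130 - 2*K²)
a(30, 20) - R(-5, 31) = 30*(-4 + √2*√30) - (130 - 2*31²) = 30*(-4 + 2*√15) - (130 - 2*961) = (-120 + 60*√15) - (130 - 1922) = (-120 + 60*√15) - 1*(-1792) = (-120 + 60*√15) + 1792 = 1672 + 60*√15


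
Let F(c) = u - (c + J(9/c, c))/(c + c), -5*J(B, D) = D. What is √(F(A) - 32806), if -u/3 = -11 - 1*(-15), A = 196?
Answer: 2*I*√205115/5 ≈ 181.16*I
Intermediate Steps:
J(B, D) = -D/5
u = -12 (u = -3*(-11 - 1*(-15)) = -3*(-11 + 15) = -3*4 = -12)
F(c) = -62/5 (F(c) = -12 - (c - c/5)/(c + c) = -12 - 4*c/5/(2*c) = -12 - 4*c/5*1/(2*c) = -12 - 1*⅖ = -12 - ⅖ = -62/5)
√(F(A) - 32806) = √(-62/5 - 32806) = √(-164092/5) = 2*I*√205115/5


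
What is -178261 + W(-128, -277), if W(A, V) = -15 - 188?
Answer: -178464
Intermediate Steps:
W(A, V) = -203
-178261 + W(-128, -277) = -178261 - 203 = -178464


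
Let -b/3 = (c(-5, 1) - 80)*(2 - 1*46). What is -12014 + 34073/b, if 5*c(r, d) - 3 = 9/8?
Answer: -1255935884/104511 ≈ -12017.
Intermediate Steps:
c(r, d) = 33/40 (c(r, d) = ⅗ + (9/8)/5 = ⅗ + (9*(⅛))/5 = ⅗ + (⅕)*(9/8) = ⅗ + 9/40 = 33/40)
b = -104511/10 (b = -3*(33/40 - 80)*(2 - 1*46) = -(-9501)*(2 - 46)/40 = -(-9501)*(-44)/40 = -3*34837/10 = -104511/10 ≈ -10451.)
-12014 + 34073/b = -12014 + 34073/(-104511/10) = -12014 + 34073*(-10/104511) = -12014 - 340730/104511 = -1255935884/104511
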